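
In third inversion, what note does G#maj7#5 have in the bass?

G#maj7#5 = G#–B#–D##–F##. Third inversion → seventh in the bass = F##.

F##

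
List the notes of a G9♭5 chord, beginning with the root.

Root G, quality dominant ninth flat five:
- root: G
- major 3rd: B
- diminished 5th: Db
- minor 7th: F
- major 9th: A

G – B – Db – F – A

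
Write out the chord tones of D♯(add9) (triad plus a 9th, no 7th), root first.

D# – F## – A# – E#

D♯(add9): added-ninth on D#.
root → D#
3rd (major 3rd) → F##
5th (perfect 5th) → A#
9th (major 9th) → E#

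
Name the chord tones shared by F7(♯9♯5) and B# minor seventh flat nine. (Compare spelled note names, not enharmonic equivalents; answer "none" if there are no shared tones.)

C#

F7(♯9♯5): F A C# Eb G#
B# minor seventh flat nine: B# D# F## A# C#
Common to both → C#.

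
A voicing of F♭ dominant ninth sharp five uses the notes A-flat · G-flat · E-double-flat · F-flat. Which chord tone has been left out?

C

The full F♭ dominant ninth sharp five chord is F-flat, A-flat, C, E-double-flat, G-flat.
Comparing with the voicing, the augmented 5th (5th) — C — is absent.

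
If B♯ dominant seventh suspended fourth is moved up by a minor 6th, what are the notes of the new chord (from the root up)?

G-sharp – C-sharp – D-sharp – F-sharp

A minor 6th up from B-sharp is G-sharp, so the new chord is G-sharp dominant seventh suspended fourth.
Root: G-sharp
Perfect 4th (4th): C-sharp
Perfect 5th (5th): D-sharp
Minor 7th (7th): F-sharp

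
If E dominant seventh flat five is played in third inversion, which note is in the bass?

E dominant seventh flat five = E–G-sharp–B-flat–D. Third inversion → seventh in the bass = D.

D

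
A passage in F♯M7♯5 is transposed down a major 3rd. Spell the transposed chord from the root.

D, F♯, A♯, C♯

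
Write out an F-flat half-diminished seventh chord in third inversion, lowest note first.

E𝄫, F♭, A𝄫, C𝄫

F-flat half-diminished seventh = F♭–A𝄫–C𝄫–E𝄫; third inversion → seventh (E𝄫) lowest.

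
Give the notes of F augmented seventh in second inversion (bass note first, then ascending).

F augmented seventh = F–A–C-sharp–E-flat; second inversion → fifth (C-sharp) lowest.

C-sharp  E-flat  F  A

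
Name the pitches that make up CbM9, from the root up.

CbM9 is a major ninth built on Cb.
root → Cb
3rd (major 3rd) → Eb
5th (perfect 5th) → Gb
7th (major 7th) → Bb
9th (major 9th) → Db

Cb Eb Gb Bb Db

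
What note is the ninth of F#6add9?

G#

Root of F#6add9 = F#. The 9th is a major 9th: F# up a major 9th → G#.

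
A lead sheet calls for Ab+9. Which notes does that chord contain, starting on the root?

Root Ab, quality dominant ninth sharp five:
- root: Ab
- major 3rd: C
- augmented 5th: E
- minor 7th: Gb
- major 9th: Bb

Ab – C – E – Gb – Bb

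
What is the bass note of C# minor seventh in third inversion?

B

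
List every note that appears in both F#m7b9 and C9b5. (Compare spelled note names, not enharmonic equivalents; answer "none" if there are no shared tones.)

E

F#m7b9: F♯ A C♯ E G
C9b5: C E G♭ B♭ D
Common to both → E.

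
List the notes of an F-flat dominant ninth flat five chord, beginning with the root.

F-flat A-flat C-double-flat E-double-flat G-flat

F-flat dominant ninth flat five: dominant ninth flat five on F-flat.
F-flat — root
A-flat — major 3rd
C-double-flat — diminished 5th
E-double-flat — minor 7th
G-flat — major 9th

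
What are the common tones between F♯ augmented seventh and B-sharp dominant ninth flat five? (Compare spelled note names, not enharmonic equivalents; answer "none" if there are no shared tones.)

F♯ augmented seventh: F# A# C## E
B-sharp dominant ninth flat five: B# D## F# A# C##
Common to both → F#, A#, C##.

F#  A#  C##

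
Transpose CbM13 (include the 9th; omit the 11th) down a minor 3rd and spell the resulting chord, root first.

Ab – C – Eb – G – Bb – F

Transposed root: Cb → Ab (minor 3rd down). So we spell Ab major thirteenth:
- root: Ab
- major 3rd: C
- perfect 5th: Eb
- major 7th: G
- major 9th: Bb
- major 13th: F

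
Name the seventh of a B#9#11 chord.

A#

Root of B#9#11 = B#. The 7th is a minor 7th: B# up a minor 7th → A#.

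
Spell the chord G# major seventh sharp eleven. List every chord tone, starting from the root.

G-sharp  B-sharp  D-sharp  F-double-sharp  C-double-sharp

G# major seventh sharp eleven: major seventh sharp eleven on G-sharp.
root → G-sharp
3rd (major 3rd) → B-sharp
5th (perfect 5th) → D-sharp
7th (major 7th) → F-double-sharp
11th (augmented 11th) → C-double-sharp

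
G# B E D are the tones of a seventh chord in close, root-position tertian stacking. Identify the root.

E

Arranged so that each adjacent pair is a third by letter name: E – G# – B – D.
The bottom of that stack, E, is the root (this is E dominant seventh).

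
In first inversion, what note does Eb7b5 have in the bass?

G

Eb7b5 = Eb–G–Bbb–Db. First inversion → third in the bass = G.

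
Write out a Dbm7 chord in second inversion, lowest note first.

Ab Cb Db Fb

In root position, Dbm7 is Db–Fb–Ab–Cb.
Second inversion puts the fifth (Ab) in the bass.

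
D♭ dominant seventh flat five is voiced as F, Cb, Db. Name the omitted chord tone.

Abb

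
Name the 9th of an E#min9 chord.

F##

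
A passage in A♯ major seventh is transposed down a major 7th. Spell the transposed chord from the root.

B – D♯ – F♯ – A♯

A♯ down a major 7th → B. New chord: B major seventh.
B — root
D♯ — major 3rd
F♯ — perfect 5th
A♯ — major 7th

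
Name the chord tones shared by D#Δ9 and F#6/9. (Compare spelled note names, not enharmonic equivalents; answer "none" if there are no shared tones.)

D#, A#

D#Δ9 = D#, F##, A#, C##, E#.
F#6/9 = F#, A#, C#, D#, G#.
Shared: D#, A#.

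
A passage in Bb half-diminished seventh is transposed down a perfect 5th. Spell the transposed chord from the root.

Eb – Gb – Bbb – Db

Bb down a perfect 5th → Eb. New chord: Eb half-diminished seventh.
root → Eb
3rd (minor 3rd) → Gb
5th (diminished 5th) → Bbb
7th (minor 7th) → Db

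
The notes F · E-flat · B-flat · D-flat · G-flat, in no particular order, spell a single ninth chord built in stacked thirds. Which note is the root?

E-flat

Arranged so that each adjacent pair is a third by letter name: E-flat – G-flat – B-flat – D-flat – F.
The bottom of that stack, E-flat, is the root (this is E-flat minor ninth).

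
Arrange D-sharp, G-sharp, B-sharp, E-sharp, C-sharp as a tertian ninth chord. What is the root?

C-sharp

Stacking in thirds gives C-sharp – E-sharp – G-sharp – B-sharp – D-sharp, so C-sharp is the root — C-sharp major ninth.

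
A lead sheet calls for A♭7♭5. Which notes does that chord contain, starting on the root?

Ab  C  Ebb  Gb

Root Ab, quality dominant seventh flat five:
Root: Ab
Major 3rd (3rd): C
Diminished 5th (5th): Ebb
Minor 7th (7th): Gb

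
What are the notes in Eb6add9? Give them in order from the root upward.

E♭, G, B♭, C, F

Eb6add9 is a six-nine built on E♭.
Root: E♭
Major 3rd (3rd): G
Perfect 5th (5th): B♭
Major 6th (6th): C
Major 9th (9th): F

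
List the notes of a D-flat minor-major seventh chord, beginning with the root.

D♭ F♭ A♭ C

D-flat minor-major seventh: minor-major seventh on D♭.
Root: D♭
Minor 3rd (3rd): F♭
Perfect 5th (5th): A♭
Major 7th (7th): C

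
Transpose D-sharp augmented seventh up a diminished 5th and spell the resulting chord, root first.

A – C♯ – E♯ – G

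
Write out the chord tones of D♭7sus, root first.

Db – Gb – Ab – Cb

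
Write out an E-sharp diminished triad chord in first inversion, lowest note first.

G-sharp B E-sharp

E-sharp diminished triad = E-sharp–G-sharp–B; first inversion → third (G-sharp) lowest.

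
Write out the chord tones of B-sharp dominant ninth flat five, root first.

B-sharp – D-double-sharp – F-sharp – A-sharp – C-double-sharp

B-sharp dominant ninth flat five is a dominant ninth flat five built on B-sharp.
Root: B-sharp
Major 3rd (3rd): D-double-sharp
Diminished 5th (5th): F-sharp
Minor 7th (7th): A-sharp
Major 9th (9th): C-double-sharp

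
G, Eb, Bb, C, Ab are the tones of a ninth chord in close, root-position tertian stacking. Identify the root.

Ab

Arranged so that each adjacent pair is a third by letter name: Ab – C – Eb – G – Bb.
The bottom of that stack, Ab, is the root (this is Ab major ninth).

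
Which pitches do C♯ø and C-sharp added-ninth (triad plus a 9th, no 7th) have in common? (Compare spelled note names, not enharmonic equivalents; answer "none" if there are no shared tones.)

C♯ø = C♯, E, G, B.
C-sharp added-ninth = C♯, E♯, G♯, D♯.
Shared: C♯.

C♯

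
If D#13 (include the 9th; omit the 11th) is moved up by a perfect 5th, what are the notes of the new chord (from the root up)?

A#, C##, E#, G#, B#, F##

D# up a perfect 5th → A#. New chord: A# dominant thirteenth.
- root: A#
- major 3rd: C##
- perfect 5th: E#
- minor 7th: G#
- major 9th: B#
- major 13th: F##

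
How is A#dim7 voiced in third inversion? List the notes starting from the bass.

G A# C# E

In root position, A#dim7 is A#–C#–E–G.
Third inversion puts the seventh (G) in the bass.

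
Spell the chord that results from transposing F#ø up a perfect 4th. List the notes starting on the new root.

B  D  F  A

A perfect 4th up from F# is B, so the new chord is B half-diminished seventh.
root → B
3rd (minor 3rd) → D
5th (diminished 5th) → F
7th (minor 7th) → A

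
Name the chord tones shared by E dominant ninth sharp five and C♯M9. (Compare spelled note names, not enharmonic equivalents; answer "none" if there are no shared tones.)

G#, B#

E dominant ninth sharp five = E, G#, B#, D, F#.
C♯M9 = C#, E#, G#, B#, D#.
Shared: G#, B#.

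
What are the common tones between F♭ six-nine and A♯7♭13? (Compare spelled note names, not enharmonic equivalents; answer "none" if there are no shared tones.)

F♭ six-nine = Fb, Ab, Cb, Db, Gb.
A♯7♭13 = A#, C##, E#, G#, F#.
Shared: none.

none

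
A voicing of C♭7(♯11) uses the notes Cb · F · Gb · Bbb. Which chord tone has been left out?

Eb

C♭7(♯11) = Cb, Eb, Gb, Bbb, F. The voicing lacks the 3rd (major 3rd), Eb.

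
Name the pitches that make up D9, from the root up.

D9 is a dominant ninth built on D.
root → D
3rd (major 3rd) → F#
5th (perfect 5th) → A
7th (minor 7th) → C
9th (major 9th) → E

D, F#, A, C, E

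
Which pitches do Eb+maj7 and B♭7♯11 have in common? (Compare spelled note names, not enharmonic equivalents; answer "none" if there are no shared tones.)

D

Eb+maj7: E♭ G B D
B♭7♯11: B♭ D F A♭ E
Common to both → D.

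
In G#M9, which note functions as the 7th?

Root of G#M9 = G♯. The 7th is a major 7th: G♯ up a major 7th → F𝄪.

F𝄪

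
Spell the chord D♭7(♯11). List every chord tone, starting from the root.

Db F Ab Cb G

Root Db, quality dominant seventh sharp eleven:
Db — root
F — major 3rd
Ab — perfect 5th
Cb — minor 7th
G — augmented 11th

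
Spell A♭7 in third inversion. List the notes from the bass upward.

Gb, Ab, C, Eb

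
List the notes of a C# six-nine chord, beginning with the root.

C# six-nine is a six-nine built on C#.
- root: C#
- major 3rd: E#
- perfect 5th: G#
- major 6th: A#
- major 9th: D#

C# E# G# A# D#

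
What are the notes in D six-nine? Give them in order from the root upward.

D  F-sharp  A  B  E

D six-nine is a six-nine built on D.
- root: D
- major 3rd: F-sharp
- perfect 5th: A
- major 6th: B
- major 9th: E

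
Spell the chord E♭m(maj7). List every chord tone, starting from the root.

E♭  G♭  B♭  D

Root E♭, quality minor-major seventh:
Root: E♭
Minor 3rd (3rd): G♭
Perfect 5th (5th): B♭
Major 7th (7th): D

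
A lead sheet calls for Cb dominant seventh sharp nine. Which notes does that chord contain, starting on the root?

Cb – Eb – Gb – Bbb – D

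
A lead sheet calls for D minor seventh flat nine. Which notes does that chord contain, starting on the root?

Root D, quality minor seventh flat nine:
D — root
F — minor 3rd
A — perfect 5th
C — minor 7th
E-flat — minor 9th

D, F, A, C, E-flat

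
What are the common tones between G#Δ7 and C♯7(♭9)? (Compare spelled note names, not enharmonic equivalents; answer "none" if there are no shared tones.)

G#Δ7 = G#, B#, D#, F##.
C♯7(♭9) = C#, E#, G#, B, D.
Shared: G#.

G#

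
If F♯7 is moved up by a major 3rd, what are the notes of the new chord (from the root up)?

A# – C## – E# – G#

A major 3rd up from F# is A#, so the new chord is A# dominant seventh.
A# — root
C## — major 3rd
E# — perfect 5th
G# — minor 7th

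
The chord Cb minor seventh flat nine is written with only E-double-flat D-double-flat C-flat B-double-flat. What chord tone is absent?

G-flat

Cb minor seventh flat nine = C-flat, E-double-flat, G-flat, B-double-flat, D-double-flat. The voicing lacks the 5th (perfect 5th), G-flat.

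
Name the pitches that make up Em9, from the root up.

E – G – B – D – F♯

Em9: minor ninth on E.
E — root
G — minor 3rd
B — perfect 5th
D — minor 7th
F♯ — major 9th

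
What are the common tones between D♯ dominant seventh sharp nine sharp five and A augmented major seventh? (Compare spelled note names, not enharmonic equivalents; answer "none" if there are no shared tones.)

C-sharp

D♯ dominant seventh sharp nine sharp five = D-sharp, F-double-sharp, A-double-sharp, C-sharp, E-double-sharp.
A augmented major seventh = A, C-sharp, E-sharp, G-sharp.
Shared: C-sharp.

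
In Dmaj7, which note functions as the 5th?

Root of Dmaj7 = D. The 5th is a perfect 5th: D up a perfect 5th → A.

A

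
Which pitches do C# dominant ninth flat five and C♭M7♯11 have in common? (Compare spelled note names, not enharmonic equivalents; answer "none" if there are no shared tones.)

none

C# dominant ninth flat five = C#, E#, G, B, D#.
C♭M7♯11 = Cb, Eb, Gb, Bb, F.
Shared: none.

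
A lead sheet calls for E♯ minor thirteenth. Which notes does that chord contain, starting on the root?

E♯ minor thirteenth: minor thirteenth on E-sharp.
- root: E-sharp
- minor 3rd: G-sharp
- perfect 5th: B-sharp
- minor 7th: D-sharp
- major 9th: F-double-sharp
- perfect 11th: A-sharp
- major 13th: C-double-sharp

E-sharp – G-sharp – B-sharp – D-sharp – F-double-sharp – A-sharp – C-double-sharp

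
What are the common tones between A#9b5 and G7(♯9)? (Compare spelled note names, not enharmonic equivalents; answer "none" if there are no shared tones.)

A#9b5 = A#, C##, E, G#, B#.
G7(♯9) = G, B, D, F, A#.
Shared: A#.

A#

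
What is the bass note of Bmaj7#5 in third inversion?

Bmaj7#5 in root position is B–D#–F##–A#.
Third inversion places the seventh in the bass, which is A#.

A#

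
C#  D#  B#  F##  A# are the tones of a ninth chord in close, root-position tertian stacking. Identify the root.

B#

Arranged so that each adjacent pair is a third by letter name: B# – D# – F## – A# – C#.
The bottom of that stack, B#, is the root (this is B# minor seventh flat nine).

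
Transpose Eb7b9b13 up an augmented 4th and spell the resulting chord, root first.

Transposed root: Eb → A (augmented 4th up). So we spell A dominant seventh flat nine flat thirteen:
root → A
3rd (major 3rd) → C#
5th (perfect 5th) → E
7th (minor 7th) → G
9th (minor 9th) → Bb
13th (minor 13th) → F

A – C# – E – G – Bb – F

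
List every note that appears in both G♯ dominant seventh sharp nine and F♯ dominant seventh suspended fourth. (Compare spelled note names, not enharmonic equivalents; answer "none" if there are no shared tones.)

F-sharp

G♯ dominant seventh sharp nine: G-sharp B-sharp D-sharp F-sharp A-double-sharp
F♯ dominant seventh suspended fourth: F-sharp B C-sharp E
Common to both → F-sharp.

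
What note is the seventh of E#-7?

D♯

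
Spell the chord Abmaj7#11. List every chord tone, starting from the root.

Ab, C, Eb, G, D

Root Ab, quality major seventh sharp eleven:
Ab — root
C — major 3rd
Eb — perfect 5th
G — major 7th
D — augmented 11th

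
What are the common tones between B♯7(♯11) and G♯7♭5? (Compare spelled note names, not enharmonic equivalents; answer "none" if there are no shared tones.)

B♯7(♯11): B# D## F## A# E##
G♯7♭5: G# B# D F#
Common to both → B#.

B#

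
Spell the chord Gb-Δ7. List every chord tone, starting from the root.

G♭ – B𝄫 – D♭ – F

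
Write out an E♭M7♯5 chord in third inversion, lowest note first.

D – E♭ – G – B

E♭M7♯5 = E♭–G–B–D; third inversion → seventh (D) lowest.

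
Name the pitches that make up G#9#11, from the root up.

G#9#11: dominant ninth sharp eleven on G#.
- root: G#
- major 3rd: B#
- perfect 5th: D#
- minor 7th: F#
- major 9th: A#
- augmented 11th: C##

G# B# D# F# A# C##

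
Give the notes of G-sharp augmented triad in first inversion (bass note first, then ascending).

B#, D##, G#

In root position, G-sharp augmented triad is G#–B#–D##.
First inversion puts the third (B#) in the bass.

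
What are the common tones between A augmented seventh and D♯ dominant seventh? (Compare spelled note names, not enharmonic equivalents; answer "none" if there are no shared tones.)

C-sharp

A augmented seventh: A C-sharp E-sharp G
D♯ dominant seventh: D-sharp F-double-sharp A-sharp C-sharp
Common to both → C-sharp.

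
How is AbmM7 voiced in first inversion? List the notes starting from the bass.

In root position, AbmM7 is A♭–C♭–E♭–G.
First inversion puts the third (C♭) in the bass.

C♭, E♭, G, A♭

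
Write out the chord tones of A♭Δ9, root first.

A♭Δ9 is a major ninth built on Ab.
Ab — root
C — major 3rd
Eb — perfect 5th
G — major 7th
Bb — major 9th

Ab – C – Eb – G – Bb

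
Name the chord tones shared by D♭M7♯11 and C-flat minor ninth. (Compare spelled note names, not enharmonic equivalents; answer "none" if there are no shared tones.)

Db

D♭M7♯11 = Db, F, Ab, C, G.
C-flat minor ninth = Cb, Ebb, Gb, Bbb, Db.
Shared: Db.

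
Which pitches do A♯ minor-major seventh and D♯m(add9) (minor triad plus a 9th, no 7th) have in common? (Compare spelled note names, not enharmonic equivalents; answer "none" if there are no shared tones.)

A♯ – E♯

A♯ minor-major seventh: A♯ C♯ E♯ G𝄪
D♯m(add9): D♯ F♯ A♯ E♯
Common to both → A♯, E♯.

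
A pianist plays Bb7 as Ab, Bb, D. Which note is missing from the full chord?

F

The full Bb7 chord is Bb, D, F, Ab.
Comparing with the voicing, the perfect 5th (5th) — F — is absent.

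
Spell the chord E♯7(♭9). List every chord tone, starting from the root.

E♯7(♭9): dominant seventh flat nine on E♯.
- root: E♯
- major 3rd: G𝄪
- perfect 5th: B♯
- minor 7th: D♯
- minor 9th: F♯

E♯ – G𝄪 – B♯ – D♯ – F♯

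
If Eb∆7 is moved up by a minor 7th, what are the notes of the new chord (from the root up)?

E♭ up a minor 7th → D♭. New chord: D♭ major seventh.
D♭ — root
F — major 3rd
A♭ — perfect 5th
C — major 7th

D♭ – F – A♭ – C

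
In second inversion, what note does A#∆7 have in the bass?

A#∆7 in root position is A#–C##–E#–G##.
Second inversion places the fifth in the bass, which is E#.

E#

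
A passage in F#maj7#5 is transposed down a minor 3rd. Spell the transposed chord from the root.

D♯ – F𝄪 – A𝄪 – C𝄪

Transposed root: F♯ → D♯ (minor 3rd down). So we spell D♯ augmented major seventh:
- root: D♯
- major 3rd: F𝄪
- augmented 5th: A𝄪
- major 7th: C𝄪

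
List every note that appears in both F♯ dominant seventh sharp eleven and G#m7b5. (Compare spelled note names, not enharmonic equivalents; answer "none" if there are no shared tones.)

F#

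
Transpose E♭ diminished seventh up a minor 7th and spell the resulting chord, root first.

Eb up a minor 7th → Db. New chord: Db diminished seventh.
Db — root
Fb — minor 3rd
Abb — diminished 5th
Cbb — diminished 7th

Db, Fb, Abb, Cbb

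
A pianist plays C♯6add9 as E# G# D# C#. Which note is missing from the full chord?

A#

C♯6add9 = C#, E#, G#, A#, D#. The voicing lacks the 6th (major 6th), A#.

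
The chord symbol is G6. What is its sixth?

E

Root of G6 = G. The 6th is a major 6th: G up a major 6th → E.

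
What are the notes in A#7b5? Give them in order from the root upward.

A#, C##, E, G#

A#7b5: dominant seventh flat five on A#.
- root: A#
- major 3rd: C##
- diminished 5th: E
- minor 7th: G#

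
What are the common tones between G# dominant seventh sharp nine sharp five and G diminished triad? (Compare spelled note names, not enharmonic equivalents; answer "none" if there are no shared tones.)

none

G# dominant seventh sharp nine sharp five = G-sharp, B-sharp, D-double-sharp, F-sharp, A-double-sharp.
G diminished triad = G, B-flat, D-flat.
Shared: none.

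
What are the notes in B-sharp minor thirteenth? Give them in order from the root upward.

B#, D#, F##, A#, C##, E#, G##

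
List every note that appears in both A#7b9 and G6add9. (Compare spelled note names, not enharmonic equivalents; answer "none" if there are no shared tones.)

B

A#7b9 = A♯, C𝄪, E♯, G♯, B.
G6add9 = G, B, D, E, A.
Shared: B.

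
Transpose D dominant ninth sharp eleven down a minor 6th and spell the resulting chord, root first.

Transposed root: D → F# (minor 6th down). So we spell F# dominant ninth sharp eleven:
root → F#
3rd (major 3rd) → A#
5th (perfect 5th) → C#
7th (minor 7th) → E
9th (major 9th) → G#
11th (augmented 11th) → B#

F# – A# – C# – E – G# – B#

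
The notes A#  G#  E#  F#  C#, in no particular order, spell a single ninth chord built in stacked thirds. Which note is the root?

Stacking in thirds gives F# – A# – C# – E# – G#, so F# is the root — F# major ninth.

F#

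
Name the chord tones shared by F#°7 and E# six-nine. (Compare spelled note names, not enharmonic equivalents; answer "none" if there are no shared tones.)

none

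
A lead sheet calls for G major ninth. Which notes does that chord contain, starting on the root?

G  B  D  F-sharp  A

G major ninth: major ninth on G.
Root: G
Major 3rd (3rd): B
Perfect 5th (5th): D
Major 7th (7th): F-sharp
Major 9th (9th): A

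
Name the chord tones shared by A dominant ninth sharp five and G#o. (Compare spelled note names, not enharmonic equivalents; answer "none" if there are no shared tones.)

B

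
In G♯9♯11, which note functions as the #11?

Root of G♯9♯11 = G#. The 11th is an augmented 11th: G# up an augmented 11th → C##.

C##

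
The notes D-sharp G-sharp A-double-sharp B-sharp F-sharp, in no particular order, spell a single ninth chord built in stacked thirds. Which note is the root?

Stacking in thirds gives G-sharp – B-sharp – D-sharp – F-sharp – A-double-sharp, so G-sharp is the root — G-sharp dominant seventh sharp nine.

G-sharp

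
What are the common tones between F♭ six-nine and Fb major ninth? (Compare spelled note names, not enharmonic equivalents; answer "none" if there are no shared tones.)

F-flat – A-flat – C-flat – G-flat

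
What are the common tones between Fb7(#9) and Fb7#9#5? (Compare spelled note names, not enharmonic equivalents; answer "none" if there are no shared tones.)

Fb7(#9) = Fb, Ab, Cb, Ebb, G.
Fb7#9#5 = Fb, Ab, C, Ebb, G.
Shared: Fb, Ab, Ebb, G.

Fb Ab Ebb G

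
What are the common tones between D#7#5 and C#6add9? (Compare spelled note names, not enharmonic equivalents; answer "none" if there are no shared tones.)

D#  C#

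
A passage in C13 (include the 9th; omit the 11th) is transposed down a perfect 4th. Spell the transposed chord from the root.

Transposed root: C → G (perfect 4th down). So we spell G dominant thirteenth:
root → G
3rd (major 3rd) → B
5th (perfect 5th) → D
7th (minor 7th) → F
9th (major 9th) → A
13th (major 13th) → E

G B D F A E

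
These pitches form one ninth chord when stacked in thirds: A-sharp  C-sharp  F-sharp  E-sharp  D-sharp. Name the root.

Arranged so that each adjacent pair is a third by letter name: D-sharp – F-sharp – A-sharp – C-sharp – E-sharp.
The bottom of that stack, D-sharp, is the root (this is D-sharp minor ninth).

D-sharp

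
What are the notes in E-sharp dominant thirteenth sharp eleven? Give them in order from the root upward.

Root E♯, quality dominant thirteenth sharp eleven:
E♯ — root
G𝄪 — major 3rd
B♯ — perfect 5th
D♯ — minor 7th
F𝄪 — major 9th
A𝄪 — augmented 11th
C𝄪 — major 13th

E♯  G𝄪  B♯  D♯  F𝄪  A𝄪  C𝄪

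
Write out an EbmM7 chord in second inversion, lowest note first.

Bb, D, Eb, Gb

EbmM7 = Eb–Gb–Bb–D; second inversion → fifth (Bb) lowest.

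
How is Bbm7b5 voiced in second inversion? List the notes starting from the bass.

In root position, Bbm7b5 is Bb–Db–Fb–Ab.
Second inversion puts the fifth (Fb) in the bass.

Fb – Ab – Bb – Db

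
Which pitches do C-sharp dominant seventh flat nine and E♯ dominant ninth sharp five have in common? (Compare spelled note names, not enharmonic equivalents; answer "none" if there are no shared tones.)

C-sharp dominant seventh flat nine: C-sharp E-sharp G-sharp B D
E♯ dominant ninth sharp five: E-sharp G-double-sharp B-double-sharp D-sharp F-double-sharp
Common to both → E-sharp.

E-sharp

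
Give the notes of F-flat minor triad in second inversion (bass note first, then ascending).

F-flat minor triad = F♭–A𝄫–C♭; second inversion → fifth (C♭) lowest.

C♭, F♭, A𝄫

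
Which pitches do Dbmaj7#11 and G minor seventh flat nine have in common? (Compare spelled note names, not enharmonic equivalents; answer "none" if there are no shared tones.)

F – Ab – G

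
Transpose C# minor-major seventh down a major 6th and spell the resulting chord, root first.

Transposed root: C-sharp → E (major 6th down). So we spell E minor-major seventh:
Root: E
Minor 3rd (3rd): G
Perfect 5th (5th): B
Major 7th (7th): D-sharp

E, G, B, D-sharp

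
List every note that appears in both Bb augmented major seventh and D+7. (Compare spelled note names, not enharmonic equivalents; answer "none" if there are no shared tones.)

Bb augmented major seventh: Bb D F# A
D+7: D F# A# C
Common to both → D, F#.

D F#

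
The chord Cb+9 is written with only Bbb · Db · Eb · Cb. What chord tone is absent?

G

Cb+9 = Cb, Eb, G, Bbb, Db. The voicing lacks the 5th (augmented 5th), G.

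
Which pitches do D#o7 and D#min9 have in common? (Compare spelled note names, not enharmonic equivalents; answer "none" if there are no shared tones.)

D#o7: D♯ F♯ A C
D#min9: D♯ F♯ A♯ C♯ E♯
Common to both → D♯, F♯.

D♯, F♯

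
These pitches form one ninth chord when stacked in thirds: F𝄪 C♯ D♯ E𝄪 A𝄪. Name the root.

D♯

Stacking in thirds gives D♯ – F𝄪 – A𝄪 – C♯ – E𝄪, so D♯ is the root — D♯ dominant seventh sharp nine sharp five.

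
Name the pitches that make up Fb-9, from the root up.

F♭ – A𝄫 – C♭ – E𝄫 – G♭

Fb-9: minor ninth on F♭.
root → F♭
3rd (minor 3rd) → A𝄫
5th (perfect 5th) → C♭
7th (minor 7th) → E𝄫
9th (major 9th) → G♭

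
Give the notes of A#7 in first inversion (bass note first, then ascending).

C𝄪, E♯, G♯, A♯

A#7 = A♯–C𝄪–E♯–G♯; first inversion → third (C𝄪) lowest.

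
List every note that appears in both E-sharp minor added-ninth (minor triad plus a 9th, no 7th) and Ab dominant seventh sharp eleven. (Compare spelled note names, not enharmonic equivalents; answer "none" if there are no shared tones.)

none

E-sharp minor added-ninth: E-sharp G-sharp B-sharp F-double-sharp
Ab dominant seventh sharp eleven: A-flat C E-flat G-flat D
Common to both → none.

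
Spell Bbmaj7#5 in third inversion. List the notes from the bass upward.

A, Bb, D, F#

In root position, Bbmaj7#5 is Bb–D–F#–A.
Third inversion puts the seventh (A) in the bass.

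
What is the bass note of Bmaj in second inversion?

F#

Bmaj = B–D#–F#. Second inversion → fifth in the bass = F#.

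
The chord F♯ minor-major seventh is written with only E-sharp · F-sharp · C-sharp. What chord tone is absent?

The full F♯ minor-major seventh chord is F-sharp, A, C-sharp, E-sharp.
Comparing with the voicing, the minor 3rd (3rd) — A — is absent.

A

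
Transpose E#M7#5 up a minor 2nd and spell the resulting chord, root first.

F# – A# – C## – E#

E# up a minor 2nd → F#. New chord: F# augmented major seventh.
Root: F#
Major 3rd (3rd): A#
Augmented 5th (5th): C##
Major 7th (7th): E#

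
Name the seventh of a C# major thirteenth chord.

Root of C# major thirteenth = C#. The 7th is a major 7th: C# up a major 7th → B#.

B#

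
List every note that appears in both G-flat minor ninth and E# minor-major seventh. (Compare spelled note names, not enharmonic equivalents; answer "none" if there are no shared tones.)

G-flat minor ninth: G-flat B-double-flat D-flat F-flat A-flat
E# minor-major seventh: E-sharp G-sharp B-sharp D-double-sharp
Common to both → none.

none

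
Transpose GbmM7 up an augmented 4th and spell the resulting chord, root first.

An augmented 4th up from Gb is C, so the new chord is C minor-major seventh.
C — root
Eb — minor 3rd
G — perfect 5th
B — major 7th

C Eb G B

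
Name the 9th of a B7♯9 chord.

B7♯9 is built on B; its 9th is an augmented 9th above the root.
A second above B uses the letter C, and the augmented 9th above B is C##.

C##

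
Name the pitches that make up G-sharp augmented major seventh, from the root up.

G-sharp augmented major seventh: augmented major seventh on G-sharp.
Root: G-sharp
Major 3rd (3rd): B-sharp
Augmented 5th (5th): D-double-sharp
Major 7th (7th): F-double-sharp

G-sharp, B-sharp, D-double-sharp, F-double-sharp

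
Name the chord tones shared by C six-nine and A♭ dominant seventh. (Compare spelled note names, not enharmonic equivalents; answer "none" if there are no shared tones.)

C

C six-nine = C, E, G, A, D.
A♭ dominant seventh = A-flat, C, E-flat, G-flat.
Shared: C.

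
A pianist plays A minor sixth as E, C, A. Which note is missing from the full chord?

F-sharp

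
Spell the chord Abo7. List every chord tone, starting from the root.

Ab, Cb, Ebb, Gbb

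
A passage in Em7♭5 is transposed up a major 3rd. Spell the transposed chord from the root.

G♯, B, D, F♯

Transposed root: E → G♯ (major 3rd up). So we spell G♯ half-diminished seventh:
- root: G♯
- minor 3rd: B
- diminished 5th: D
- minor 7th: F♯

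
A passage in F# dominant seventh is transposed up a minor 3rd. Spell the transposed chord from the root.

A – C-sharp – E – G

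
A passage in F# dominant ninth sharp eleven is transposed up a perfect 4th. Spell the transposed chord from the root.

A perfect 4th up from F-sharp is B, so the new chord is B dominant ninth sharp eleven.
B — root
D-sharp — major 3rd
F-sharp — perfect 5th
A — minor 7th
C-sharp — major 9th
E-sharp — augmented 11th

B D-sharp F-sharp A C-sharp E-sharp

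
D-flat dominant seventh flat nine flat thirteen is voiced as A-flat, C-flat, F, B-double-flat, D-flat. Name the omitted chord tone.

E-double-flat

The full D-flat dominant seventh flat nine flat thirteen chord is D-flat, F, A-flat, C-flat, E-double-flat, B-double-flat.
Comparing with the voicing, the minor 9th (9th) — E-double-flat — is absent.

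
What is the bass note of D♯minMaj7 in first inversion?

F#

D♯minMaj7 = D#–F#–A#–C##. First inversion → third in the bass = F#.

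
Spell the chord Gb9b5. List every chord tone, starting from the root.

Gb9b5: dominant ninth flat five on Gb.
Root: Gb
Major 3rd (3rd): Bb
Diminished 5th (5th): Dbb
Minor 7th (7th): Fb
Major 9th (9th): Ab

Gb, Bb, Dbb, Fb, Ab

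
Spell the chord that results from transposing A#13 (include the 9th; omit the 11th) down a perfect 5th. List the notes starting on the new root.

D♯  F𝄪  A♯  C♯  E♯  B♯

Transposed root: A♯ → D♯ (perfect 5th down). So we spell D♯ dominant thirteenth:
- root: D♯
- major 3rd: F𝄪
- perfect 5th: A♯
- minor 7th: C♯
- major 9th: E♯
- major 13th: B♯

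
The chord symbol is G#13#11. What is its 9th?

A#

Root of G#13#11 = G#. The 9th is a major 9th: G# up a major 9th → A#.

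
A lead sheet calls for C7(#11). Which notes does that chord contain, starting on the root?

C  E  G  B♭  F♯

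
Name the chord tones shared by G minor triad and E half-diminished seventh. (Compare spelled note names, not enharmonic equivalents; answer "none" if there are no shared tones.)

G minor triad: G B-flat D
E half-diminished seventh: E G B-flat D
Common to both → G, B-flat, D.

G  B-flat  D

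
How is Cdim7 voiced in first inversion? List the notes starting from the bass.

In root position, Cdim7 is C–Eb–Gb–Bbb.
First inversion puts the third (Eb) in the bass.

Eb – Gb – Bbb – C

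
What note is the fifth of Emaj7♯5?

B#

Emaj7♯5 is built on E; its 5th is an augmented 5th above the root.
A fifth above E uses the letter B, and the augmented 5th above E is B#.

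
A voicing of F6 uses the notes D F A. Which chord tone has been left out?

C

F6 = F, A, C, D. The voicing lacks the 5th (perfect 5th), C.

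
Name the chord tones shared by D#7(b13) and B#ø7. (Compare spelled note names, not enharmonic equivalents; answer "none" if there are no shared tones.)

D♯, A♯

D#7(b13) = D♯, F𝄪, A♯, C♯, B.
B#ø7 = B♯, D♯, F♯, A♯.
Shared: D♯, A♯.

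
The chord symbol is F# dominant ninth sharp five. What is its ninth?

F# dominant ninth sharp five is built on F-sharp; its 9th is a major 9th above the root.
A second above F uses the letter G, and the major 9th above F-sharp is G-sharp.

G-sharp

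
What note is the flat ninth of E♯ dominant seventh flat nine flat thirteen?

F-sharp

E♯ dominant seventh flat nine flat thirteen is built on E-sharp; its 9th is a minor 9th above the root.
A second above E uses the letter F, and the minor 9th above E-sharp is F-sharp.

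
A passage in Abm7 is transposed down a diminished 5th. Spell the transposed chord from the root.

Transposed root: Ab → D (diminished 5th down). So we spell D minor seventh:
root → D
3rd (minor 3rd) → F
5th (perfect 5th) → A
7th (minor 7th) → C

D  F  A  C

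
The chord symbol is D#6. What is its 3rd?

D#6 is built on D♯; its 3rd is a major 3rd above the root.
A third above D uses the letter F, and the major 3rd above D♯ is F𝄪.

F𝄪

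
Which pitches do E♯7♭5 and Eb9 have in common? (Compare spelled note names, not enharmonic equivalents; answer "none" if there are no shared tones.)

none

E♯7♭5 = E♯, G𝄪, B, D♯.
Eb9 = E♭, G, B♭, D♭, F.
Shared: none.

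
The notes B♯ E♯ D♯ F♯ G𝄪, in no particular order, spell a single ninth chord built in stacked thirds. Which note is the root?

Stacking in thirds gives E♯ – G𝄪 – B♯ – D♯ – F♯, so E♯ is the root — E♯ dominant seventh flat nine.

E♯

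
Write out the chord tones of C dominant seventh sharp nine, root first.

C – E – G – B-flat – D-sharp

C dominant seventh sharp nine: dominant seventh sharp nine on C.
- root: C
- major 3rd: E
- perfect 5th: G
- minor 7th: B-flat
- augmented 9th: D-sharp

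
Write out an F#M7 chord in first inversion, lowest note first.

F#M7 = F♯–A♯–C♯–E♯; first inversion → third (A♯) lowest.

A♯, C♯, E♯, F♯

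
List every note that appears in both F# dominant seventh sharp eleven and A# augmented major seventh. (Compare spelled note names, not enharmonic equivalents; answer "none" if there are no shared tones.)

A-sharp

F# dominant seventh sharp eleven: F-sharp A-sharp C-sharp E B-sharp
A# augmented major seventh: A-sharp C-double-sharp E-double-sharp G-double-sharp
Common to both → A-sharp.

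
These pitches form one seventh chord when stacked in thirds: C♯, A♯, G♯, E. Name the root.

A♯

Arranged so that each adjacent pair is a third by letter name: A♯ – C♯ – E – G♯.
The bottom of that stack, A♯, is the root (this is A♯ half-diminished seventh).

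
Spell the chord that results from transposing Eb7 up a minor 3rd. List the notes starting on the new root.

Gb Bb Db Fb

A minor 3rd up from Eb is Gb, so the new chord is Gb dominant seventh.
Root: Gb
Major 3rd (3rd): Bb
Perfect 5th (5th): Db
Minor 7th (7th): Fb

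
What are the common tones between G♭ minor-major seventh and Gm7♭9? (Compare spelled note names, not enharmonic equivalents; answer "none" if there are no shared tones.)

G♭ minor-major seventh = Gb, Bbb, Db, F.
Gm7♭9 = G, Bb, D, F, Ab.
Shared: F.

F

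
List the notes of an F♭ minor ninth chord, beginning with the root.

Fb Abb Cb Ebb Gb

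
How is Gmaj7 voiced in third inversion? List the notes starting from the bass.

Gmaj7 = G–B–D–F#; third inversion → seventh (F#) lowest.

F# – G – B – D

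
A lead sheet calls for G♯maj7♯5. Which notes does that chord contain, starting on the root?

G#, B#, D##, F##

G♯maj7♯5: augmented major seventh on G#.
Root: G#
Major 3rd (3rd): B#
Augmented 5th (5th): D##
Major 7th (7th): F##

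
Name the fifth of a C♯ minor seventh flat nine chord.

G-sharp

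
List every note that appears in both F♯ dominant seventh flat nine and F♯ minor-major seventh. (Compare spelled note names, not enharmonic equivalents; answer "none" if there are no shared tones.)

F♯, C♯

F♯ dominant seventh flat nine = F♯, A♯, C♯, E, G.
F♯ minor-major seventh = F♯, A, C♯, E♯.
Shared: F♯, C♯.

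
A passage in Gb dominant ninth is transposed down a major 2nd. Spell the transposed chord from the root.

Transposed root: G-flat → F-flat (major 2nd down). So we spell F-flat dominant ninth:
- root: F-flat
- major 3rd: A-flat
- perfect 5th: C-flat
- minor 7th: E-double-flat
- major 9th: G-flat

F-flat, A-flat, C-flat, E-double-flat, G-flat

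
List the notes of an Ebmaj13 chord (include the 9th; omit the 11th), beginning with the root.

Ebmaj13: major thirteenth on E♭.
- root: E♭
- major 3rd: G
- perfect 5th: B♭
- major 7th: D
- major 9th: F
- major 13th: C

E♭ G B♭ D F C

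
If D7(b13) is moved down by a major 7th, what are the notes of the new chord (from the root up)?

Eb – G – Bb – Db – Cb

D down a major 7th → Eb. New chord: Eb dominant seventh flat thirteen.
- root: Eb
- major 3rd: G
- perfect 5th: Bb
- minor 7th: Db
- minor 13th: Cb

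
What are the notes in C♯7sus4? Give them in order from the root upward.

C# F# G# B

C♯7sus4: dominant seventh suspended fourth on C#.
Root: C#
Perfect 4th (4th): F#
Perfect 5th (5th): G#
Minor 7th (7th): B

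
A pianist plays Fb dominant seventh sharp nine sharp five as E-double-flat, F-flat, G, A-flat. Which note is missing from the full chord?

C

Fb dominant seventh sharp nine sharp five = F-flat, A-flat, C, E-double-flat, G. The voicing lacks the 5th (augmented 5th), C.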